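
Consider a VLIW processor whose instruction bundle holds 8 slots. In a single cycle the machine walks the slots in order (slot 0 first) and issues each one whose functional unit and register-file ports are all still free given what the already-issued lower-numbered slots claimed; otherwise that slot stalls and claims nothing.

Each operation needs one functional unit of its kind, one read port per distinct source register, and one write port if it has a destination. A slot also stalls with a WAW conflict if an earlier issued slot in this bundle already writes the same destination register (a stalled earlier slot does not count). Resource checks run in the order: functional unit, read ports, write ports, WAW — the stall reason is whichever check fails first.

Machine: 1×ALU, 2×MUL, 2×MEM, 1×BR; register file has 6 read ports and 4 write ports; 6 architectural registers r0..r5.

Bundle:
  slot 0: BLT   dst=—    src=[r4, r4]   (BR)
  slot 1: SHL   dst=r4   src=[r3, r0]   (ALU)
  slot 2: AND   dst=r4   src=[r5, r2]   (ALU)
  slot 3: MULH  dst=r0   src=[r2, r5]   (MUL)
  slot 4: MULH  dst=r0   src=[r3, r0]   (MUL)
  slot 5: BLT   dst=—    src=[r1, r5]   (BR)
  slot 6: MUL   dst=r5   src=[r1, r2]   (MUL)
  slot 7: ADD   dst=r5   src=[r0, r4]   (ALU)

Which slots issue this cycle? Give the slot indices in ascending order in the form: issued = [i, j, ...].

issued = [0, 1, 3]

slot 0 (BR): ISSUE — free A1,Mu2,Ld2,B0 rp5 wp4
slot 1 (ALU): ISSUE — free A0,Mu2,Ld2,B0 rp3 wp3
slot 2 (ALU): stall FU — free A0,Mu2,Ld2,B0 rp3 wp3
slot 3 (MUL): ISSUE — free A0,Mu1,Ld2,B0 rp1 wp2
slot 4 (MUL): stall RD_PORT — free A0,Mu1,Ld2,B0 rp1 wp2
slot 5 (BR): stall FU — free A0,Mu1,Ld2,B0 rp1 wp2
slot 6 (MUL): stall RD_PORT — free A0,Mu1,Ld2,B0 rp1 wp2
slot 7 (ALU): stall FU — free A0,Mu1,Ld2,B0 rp1 wp2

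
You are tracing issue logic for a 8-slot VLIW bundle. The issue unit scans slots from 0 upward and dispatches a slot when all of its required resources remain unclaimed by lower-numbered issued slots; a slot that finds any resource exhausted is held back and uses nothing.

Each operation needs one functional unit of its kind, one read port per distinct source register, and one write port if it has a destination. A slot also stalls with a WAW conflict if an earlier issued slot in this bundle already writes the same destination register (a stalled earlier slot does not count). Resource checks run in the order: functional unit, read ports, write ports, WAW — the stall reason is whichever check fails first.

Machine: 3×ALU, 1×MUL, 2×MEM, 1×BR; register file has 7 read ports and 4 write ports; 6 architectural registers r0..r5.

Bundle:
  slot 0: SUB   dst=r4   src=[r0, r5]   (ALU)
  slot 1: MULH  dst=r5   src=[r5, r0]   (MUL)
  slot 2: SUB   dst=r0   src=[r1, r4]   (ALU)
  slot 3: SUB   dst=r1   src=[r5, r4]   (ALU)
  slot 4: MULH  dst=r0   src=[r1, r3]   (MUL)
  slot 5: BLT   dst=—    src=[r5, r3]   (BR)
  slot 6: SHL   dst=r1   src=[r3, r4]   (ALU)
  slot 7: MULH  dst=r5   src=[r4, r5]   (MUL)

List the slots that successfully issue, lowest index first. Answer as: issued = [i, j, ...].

issued = [0, 1, 2]

  0. ALU→r4 ⇒ go  {2A/1Mu/2Ld/1B | 5r 3w}
  1. MUL→r5 ⇒ go  {2A/0Mu/2Ld/1B | 3r 2w}
  2. ALU→r0 ⇒ go  {1A/0Mu/2Ld/1B | 1r 1w}
  3. ALU→r1 ⇒ no(RD_PORT)  {1A/0Mu/2Ld/1B | 1r 1w}
  4. MUL→r0 ⇒ no(FU)  {1A/0Mu/2Ld/1B | 1r 1w}
  5. BR ⇒ no(RD_PORT)  {1A/0Mu/2Ld/1B | 1r 1w}
  6. ALU→r1 ⇒ no(RD_PORT)  {1A/0Mu/2Ld/1B | 1r 1w}
  7. MUL→r5 ⇒ no(FU)  {1A/0Mu/2Ld/1B | 1r 1w}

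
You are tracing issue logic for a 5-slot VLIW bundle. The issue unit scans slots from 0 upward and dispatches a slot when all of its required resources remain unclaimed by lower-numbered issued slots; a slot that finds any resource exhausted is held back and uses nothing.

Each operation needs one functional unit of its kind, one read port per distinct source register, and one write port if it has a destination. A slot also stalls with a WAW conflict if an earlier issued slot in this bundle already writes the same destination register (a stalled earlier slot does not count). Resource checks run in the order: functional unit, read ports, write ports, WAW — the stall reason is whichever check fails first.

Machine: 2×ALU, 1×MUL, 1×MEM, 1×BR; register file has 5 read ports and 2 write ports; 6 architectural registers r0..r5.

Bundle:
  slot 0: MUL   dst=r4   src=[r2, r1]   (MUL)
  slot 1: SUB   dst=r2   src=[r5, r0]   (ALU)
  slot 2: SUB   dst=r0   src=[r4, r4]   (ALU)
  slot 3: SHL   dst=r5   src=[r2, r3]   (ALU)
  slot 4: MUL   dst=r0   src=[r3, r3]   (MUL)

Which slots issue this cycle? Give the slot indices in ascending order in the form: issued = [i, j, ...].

#0 MUL src=r2,r1 dispatched  <A:2 Mu:0 Ld:1 B:1 rd:3 wr:1>
#1 ALU src=r5,r0 dispatched  <A:1 Mu:0 Ld:1 B:1 rd:1 wr:0>
#2 ALU src=r4,r4 held:WR_PORT  <A:1 Mu:0 Ld:1 B:1 rd:1 wr:0>
#3 ALU src=r2,r3 held:RD_PORT  <A:1 Mu:0 Ld:1 B:1 rd:1 wr:0>
#4 MUL src=r3,r3 held:FU  <A:1 Mu:0 Ld:1 B:1 rd:1 wr:0>

issued = [0, 1]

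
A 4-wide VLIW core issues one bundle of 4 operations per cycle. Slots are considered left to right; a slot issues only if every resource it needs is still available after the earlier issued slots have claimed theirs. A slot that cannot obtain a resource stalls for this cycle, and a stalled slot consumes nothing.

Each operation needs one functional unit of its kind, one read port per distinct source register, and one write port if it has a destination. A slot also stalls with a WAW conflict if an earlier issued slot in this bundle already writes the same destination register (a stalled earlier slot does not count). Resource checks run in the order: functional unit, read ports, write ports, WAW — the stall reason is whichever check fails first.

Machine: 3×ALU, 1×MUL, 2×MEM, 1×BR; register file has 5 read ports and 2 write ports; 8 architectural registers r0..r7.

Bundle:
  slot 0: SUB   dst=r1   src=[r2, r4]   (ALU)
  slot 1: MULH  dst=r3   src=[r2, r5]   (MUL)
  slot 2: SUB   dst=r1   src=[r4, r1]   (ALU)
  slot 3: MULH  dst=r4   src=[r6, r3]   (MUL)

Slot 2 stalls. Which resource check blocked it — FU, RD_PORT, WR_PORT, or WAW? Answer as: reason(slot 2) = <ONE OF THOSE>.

reason(slot 2) = RD_PORT

[0] ALU needs rd=2 wr=1: ok; after: ALU=2 MUL=1 MEM=2 BR=1, R=3, W=1
[1] MUL needs rd=2 wr=1: ok; after: ALU=2 MUL=0 MEM=2 BR=1, R=1, W=0
[2] ALU needs rd=2 wr=1: RD_PORT; after: ALU=2 MUL=0 MEM=2 BR=1, R=1, W=0
[3] MUL needs rd=2 wr=1: FU; after: ALU=2 MUL=0 MEM=2 BR=1, R=1, W=0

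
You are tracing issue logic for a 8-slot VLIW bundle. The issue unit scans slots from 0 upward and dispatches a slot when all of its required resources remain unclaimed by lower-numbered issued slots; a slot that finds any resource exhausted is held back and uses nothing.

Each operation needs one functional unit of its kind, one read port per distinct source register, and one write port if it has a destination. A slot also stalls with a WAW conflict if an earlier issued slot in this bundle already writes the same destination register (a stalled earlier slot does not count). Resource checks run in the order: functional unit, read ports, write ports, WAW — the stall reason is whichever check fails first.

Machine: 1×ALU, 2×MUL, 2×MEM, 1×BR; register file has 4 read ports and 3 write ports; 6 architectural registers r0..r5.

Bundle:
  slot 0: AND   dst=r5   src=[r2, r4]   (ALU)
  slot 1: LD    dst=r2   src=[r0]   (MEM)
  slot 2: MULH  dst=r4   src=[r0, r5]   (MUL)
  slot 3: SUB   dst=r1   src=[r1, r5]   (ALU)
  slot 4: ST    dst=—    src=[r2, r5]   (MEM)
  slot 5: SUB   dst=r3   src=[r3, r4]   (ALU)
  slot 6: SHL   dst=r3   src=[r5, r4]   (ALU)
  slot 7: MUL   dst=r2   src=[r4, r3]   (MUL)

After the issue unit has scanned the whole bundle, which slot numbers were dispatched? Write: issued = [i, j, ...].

slot 0 (ALU): ISSUE — free A0,Mu2,Ld2,B1 rp2 wp2
slot 1 (MEM): ISSUE — free A0,Mu2,Ld1,B1 rp1 wp1
slot 2 (MUL): stall RD_PORT — free A0,Mu2,Ld1,B1 rp1 wp1
slot 3 (ALU): stall FU — free A0,Mu2,Ld1,B1 rp1 wp1
slot 4 (MEM): stall RD_PORT — free A0,Mu2,Ld1,B1 rp1 wp1
slot 5 (ALU): stall FU — free A0,Mu2,Ld1,B1 rp1 wp1
slot 6 (ALU): stall FU — free A0,Mu2,Ld1,B1 rp1 wp1
slot 7 (MUL): stall RD_PORT — free A0,Mu2,Ld1,B1 rp1 wp1

issued = [0, 1]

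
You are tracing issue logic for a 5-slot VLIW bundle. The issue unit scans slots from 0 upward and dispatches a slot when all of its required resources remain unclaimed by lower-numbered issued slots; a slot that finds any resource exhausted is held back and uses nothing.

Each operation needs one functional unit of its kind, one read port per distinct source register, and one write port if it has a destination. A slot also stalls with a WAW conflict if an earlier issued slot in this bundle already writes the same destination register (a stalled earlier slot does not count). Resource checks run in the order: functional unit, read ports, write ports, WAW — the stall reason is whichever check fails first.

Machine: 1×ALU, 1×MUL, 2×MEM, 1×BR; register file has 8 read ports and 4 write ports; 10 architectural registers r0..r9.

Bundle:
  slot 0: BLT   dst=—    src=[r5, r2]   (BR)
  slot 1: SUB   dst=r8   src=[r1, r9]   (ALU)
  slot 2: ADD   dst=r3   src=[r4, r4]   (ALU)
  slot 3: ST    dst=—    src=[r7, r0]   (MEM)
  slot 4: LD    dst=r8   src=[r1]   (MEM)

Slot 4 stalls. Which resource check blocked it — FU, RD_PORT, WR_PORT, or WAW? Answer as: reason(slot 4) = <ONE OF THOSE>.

(0) want 1×BR +2rd +0wr — yes → AL1|MU1|ME2|BR0|rd6|wr4
(1) want 1×ALU +2rd +1wr — yes → AL0|MU1|ME2|BR0|rd4|wr3
(2) want 1×ALU +1rd +1wr — FU → AL0|MU1|ME2|BR0|rd4|wr3
(3) want 1×MEM +2rd +0wr — yes → AL0|MU1|ME1|BR0|rd2|wr3
(4) want 1×MEM +1rd +1wr — WAW → AL0|MU1|ME1|BR0|rd2|wr3

reason(slot 4) = WAW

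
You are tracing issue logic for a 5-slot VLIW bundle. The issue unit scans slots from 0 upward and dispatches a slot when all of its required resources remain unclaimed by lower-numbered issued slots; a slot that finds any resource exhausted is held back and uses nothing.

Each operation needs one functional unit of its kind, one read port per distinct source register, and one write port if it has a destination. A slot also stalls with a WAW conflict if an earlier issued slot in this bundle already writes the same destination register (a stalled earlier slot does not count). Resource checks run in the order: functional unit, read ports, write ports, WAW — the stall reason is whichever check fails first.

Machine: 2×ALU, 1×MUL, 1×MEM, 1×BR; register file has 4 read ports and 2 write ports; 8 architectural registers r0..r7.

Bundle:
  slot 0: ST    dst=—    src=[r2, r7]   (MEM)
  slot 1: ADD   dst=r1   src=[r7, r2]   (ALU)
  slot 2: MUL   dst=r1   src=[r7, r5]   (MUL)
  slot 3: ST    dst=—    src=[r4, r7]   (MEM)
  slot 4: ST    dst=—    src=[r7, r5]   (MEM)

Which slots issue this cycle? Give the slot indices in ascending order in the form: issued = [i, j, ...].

issued = [0, 1]

(0) want 1×MEM +2rd +0wr — yes → AL2|MU1|ME0|BR1|rd2|wr2
(1) want 1×ALU +2rd +1wr — yes → AL1|MU1|ME0|BR1|rd0|wr1
(2) want 1×MUL +2rd +1wr — RD_PORT → AL1|MU1|ME0|BR1|rd0|wr1
(3) want 1×MEM +2rd +0wr — FU → AL1|MU1|ME0|BR1|rd0|wr1
(4) want 1×MEM +2rd +0wr — FU → AL1|MU1|ME0|BR1|rd0|wr1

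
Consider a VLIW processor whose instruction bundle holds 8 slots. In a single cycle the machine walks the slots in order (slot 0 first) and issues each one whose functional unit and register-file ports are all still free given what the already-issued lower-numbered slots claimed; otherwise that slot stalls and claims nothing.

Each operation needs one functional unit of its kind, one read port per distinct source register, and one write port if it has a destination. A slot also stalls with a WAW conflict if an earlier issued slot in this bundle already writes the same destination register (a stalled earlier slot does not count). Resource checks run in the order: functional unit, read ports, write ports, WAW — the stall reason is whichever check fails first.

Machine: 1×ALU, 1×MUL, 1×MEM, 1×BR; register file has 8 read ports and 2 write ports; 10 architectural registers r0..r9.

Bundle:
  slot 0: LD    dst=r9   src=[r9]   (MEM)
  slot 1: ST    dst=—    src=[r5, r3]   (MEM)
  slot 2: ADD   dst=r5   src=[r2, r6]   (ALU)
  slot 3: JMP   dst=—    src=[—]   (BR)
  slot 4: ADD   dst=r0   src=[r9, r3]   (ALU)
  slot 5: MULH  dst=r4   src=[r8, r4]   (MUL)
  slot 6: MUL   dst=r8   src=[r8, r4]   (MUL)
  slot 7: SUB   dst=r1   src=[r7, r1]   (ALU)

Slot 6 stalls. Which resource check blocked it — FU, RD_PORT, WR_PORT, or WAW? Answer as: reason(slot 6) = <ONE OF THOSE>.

reason(slot 6) = WR_PORT

(0) want 1×MEM +1rd +1wr — yes → AL1|MU1|ME0|BR1|rd7|wr1
(1) want 1×MEM +2rd +0wr — FU → AL1|MU1|ME0|BR1|rd7|wr1
(2) want 1×ALU +2rd +1wr — yes → AL0|MU1|ME0|BR1|rd5|wr0
(3) want 1×BR +0rd +0wr — yes → AL0|MU1|ME0|BR0|rd5|wr0
(4) want 1×ALU +2rd +1wr — FU → AL0|MU1|ME0|BR0|rd5|wr0
(5) want 1×MUL +2rd +1wr — WR_PORT → AL0|MU1|ME0|BR0|rd5|wr0
(6) want 1×MUL +2rd +1wr — WR_PORT → AL0|MU1|ME0|BR0|rd5|wr0
(7) want 1×ALU +2rd +1wr — FU → AL0|MU1|ME0|BR0|rd5|wr0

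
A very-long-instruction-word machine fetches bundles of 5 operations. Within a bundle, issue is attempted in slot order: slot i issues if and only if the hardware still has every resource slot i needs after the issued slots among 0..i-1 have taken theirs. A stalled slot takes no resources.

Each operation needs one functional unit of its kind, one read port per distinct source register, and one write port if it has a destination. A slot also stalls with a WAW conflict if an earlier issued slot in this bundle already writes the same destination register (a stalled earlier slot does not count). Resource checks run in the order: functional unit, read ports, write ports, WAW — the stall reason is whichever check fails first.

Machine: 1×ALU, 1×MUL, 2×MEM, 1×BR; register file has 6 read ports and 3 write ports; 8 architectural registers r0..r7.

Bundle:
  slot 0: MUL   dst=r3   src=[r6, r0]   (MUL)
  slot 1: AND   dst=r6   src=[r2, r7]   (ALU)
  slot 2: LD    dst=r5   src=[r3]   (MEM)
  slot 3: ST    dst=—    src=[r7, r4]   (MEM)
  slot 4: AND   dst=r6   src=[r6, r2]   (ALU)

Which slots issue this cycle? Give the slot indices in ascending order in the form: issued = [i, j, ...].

issued = [0, 1, 2]

(0) want 1×MUL +2rd +1wr — yes → AL1|MU0|ME2|BR1|rd4|wr2
(1) want 1×ALU +2rd +1wr — yes → AL0|MU0|ME2|BR1|rd2|wr1
(2) want 1×MEM +1rd +1wr — yes → AL0|MU0|ME1|BR1|rd1|wr0
(3) want 1×MEM +2rd +0wr — RD_PORT → AL0|MU0|ME1|BR1|rd1|wr0
(4) want 1×ALU +2rd +1wr — FU → AL0|MU0|ME1|BR1|rd1|wr0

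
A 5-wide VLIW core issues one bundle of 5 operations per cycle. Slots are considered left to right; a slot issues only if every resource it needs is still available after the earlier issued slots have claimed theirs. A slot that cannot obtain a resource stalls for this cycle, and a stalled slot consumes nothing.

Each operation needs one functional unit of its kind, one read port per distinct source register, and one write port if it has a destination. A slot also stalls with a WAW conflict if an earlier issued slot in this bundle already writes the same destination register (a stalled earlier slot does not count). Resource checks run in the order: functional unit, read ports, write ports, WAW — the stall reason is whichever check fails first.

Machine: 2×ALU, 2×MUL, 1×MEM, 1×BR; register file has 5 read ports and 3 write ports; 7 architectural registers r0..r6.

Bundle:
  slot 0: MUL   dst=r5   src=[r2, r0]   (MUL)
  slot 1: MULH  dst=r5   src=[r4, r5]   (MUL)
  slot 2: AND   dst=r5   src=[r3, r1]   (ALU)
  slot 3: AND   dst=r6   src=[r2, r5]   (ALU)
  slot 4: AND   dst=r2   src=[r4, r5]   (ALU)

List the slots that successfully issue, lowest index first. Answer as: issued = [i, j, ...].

[0] MUL needs rd=2 wr=1: ok; after: ALU=2 MUL=1 MEM=1 BR=1, R=3, W=2
[1] MUL needs rd=2 wr=1: WAW; after: ALU=2 MUL=1 MEM=1 BR=1, R=3, W=2
[2] ALU needs rd=2 wr=1: WAW; after: ALU=2 MUL=1 MEM=1 BR=1, R=3, W=2
[3] ALU needs rd=2 wr=1: ok; after: ALU=1 MUL=1 MEM=1 BR=1, R=1, W=1
[4] ALU needs rd=2 wr=1: RD_PORT; after: ALU=1 MUL=1 MEM=1 BR=1, R=1, W=1

issued = [0, 3]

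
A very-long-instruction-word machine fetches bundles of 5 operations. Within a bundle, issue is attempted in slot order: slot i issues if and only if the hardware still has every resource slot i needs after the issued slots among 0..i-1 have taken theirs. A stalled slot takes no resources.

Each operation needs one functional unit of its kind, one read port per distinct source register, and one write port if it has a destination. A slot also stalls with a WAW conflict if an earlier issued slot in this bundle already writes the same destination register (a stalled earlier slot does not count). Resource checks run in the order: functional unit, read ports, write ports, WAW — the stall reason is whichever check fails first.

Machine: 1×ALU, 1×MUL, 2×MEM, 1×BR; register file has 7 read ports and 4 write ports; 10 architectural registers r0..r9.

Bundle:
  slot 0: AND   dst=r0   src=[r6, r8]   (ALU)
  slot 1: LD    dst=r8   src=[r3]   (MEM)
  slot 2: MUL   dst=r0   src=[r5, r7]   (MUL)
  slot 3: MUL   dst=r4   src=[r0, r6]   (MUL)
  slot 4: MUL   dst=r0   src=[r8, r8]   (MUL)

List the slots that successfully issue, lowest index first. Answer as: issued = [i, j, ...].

slot 0 (ALU): ISSUE — free A0,Mu1,Ld2,B1 rp5 wp3
slot 1 (MEM): ISSUE — free A0,Mu1,Ld1,B1 rp4 wp2
slot 2 (MUL): stall WAW — free A0,Mu1,Ld1,B1 rp4 wp2
slot 3 (MUL): ISSUE — free A0,Mu0,Ld1,B1 rp2 wp1
slot 4 (MUL): stall FU — free A0,Mu0,Ld1,B1 rp2 wp1

issued = [0, 1, 3]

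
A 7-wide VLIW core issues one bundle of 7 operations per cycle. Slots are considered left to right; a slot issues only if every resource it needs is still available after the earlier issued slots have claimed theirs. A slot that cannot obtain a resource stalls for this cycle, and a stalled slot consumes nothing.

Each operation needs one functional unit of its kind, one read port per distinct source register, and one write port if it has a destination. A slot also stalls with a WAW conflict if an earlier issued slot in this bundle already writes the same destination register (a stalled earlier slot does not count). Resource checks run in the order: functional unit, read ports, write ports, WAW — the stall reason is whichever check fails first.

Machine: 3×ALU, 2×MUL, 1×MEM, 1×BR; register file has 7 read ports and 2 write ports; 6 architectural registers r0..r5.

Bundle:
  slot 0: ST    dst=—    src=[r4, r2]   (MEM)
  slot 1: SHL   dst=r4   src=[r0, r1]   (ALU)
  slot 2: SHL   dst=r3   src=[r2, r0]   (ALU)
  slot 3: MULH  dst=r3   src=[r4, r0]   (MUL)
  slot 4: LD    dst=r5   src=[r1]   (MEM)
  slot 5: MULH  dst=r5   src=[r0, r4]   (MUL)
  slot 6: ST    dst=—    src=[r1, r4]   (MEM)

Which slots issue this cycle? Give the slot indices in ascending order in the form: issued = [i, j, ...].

[0] MEM needs rd=2 wr=0: ok; after: ALU=3 MUL=2 MEM=0 BR=1, R=5, W=2
[1] ALU needs rd=2 wr=1: ok; after: ALU=2 MUL=2 MEM=0 BR=1, R=3, W=1
[2] ALU needs rd=2 wr=1: ok; after: ALU=1 MUL=2 MEM=0 BR=1, R=1, W=0
[3] MUL needs rd=2 wr=1: RD_PORT; after: ALU=1 MUL=2 MEM=0 BR=1, R=1, W=0
[4] MEM needs rd=1 wr=1: FU; after: ALU=1 MUL=2 MEM=0 BR=1, R=1, W=0
[5] MUL needs rd=2 wr=1: RD_PORT; after: ALU=1 MUL=2 MEM=0 BR=1, R=1, W=0
[6] MEM needs rd=2 wr=0: FU; after: ALU=1 MUL=2 MEM=0 BR=1, R=1, W=0

issued = [0, 1, 2]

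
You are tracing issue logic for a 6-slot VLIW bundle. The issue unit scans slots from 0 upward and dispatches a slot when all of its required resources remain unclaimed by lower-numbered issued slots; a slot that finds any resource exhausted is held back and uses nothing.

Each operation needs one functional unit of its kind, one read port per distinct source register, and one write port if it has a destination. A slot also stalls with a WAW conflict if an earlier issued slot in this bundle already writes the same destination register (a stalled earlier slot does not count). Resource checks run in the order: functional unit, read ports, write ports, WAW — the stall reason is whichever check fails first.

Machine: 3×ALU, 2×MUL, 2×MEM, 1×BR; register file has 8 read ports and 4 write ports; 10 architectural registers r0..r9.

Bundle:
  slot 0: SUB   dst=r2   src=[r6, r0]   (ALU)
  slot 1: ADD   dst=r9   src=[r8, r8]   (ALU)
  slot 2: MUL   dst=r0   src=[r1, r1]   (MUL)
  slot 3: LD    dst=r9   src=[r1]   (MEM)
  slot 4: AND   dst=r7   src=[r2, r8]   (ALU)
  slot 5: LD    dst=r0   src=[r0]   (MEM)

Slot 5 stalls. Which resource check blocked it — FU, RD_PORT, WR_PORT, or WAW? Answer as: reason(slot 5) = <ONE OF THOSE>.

reason(slot 5) = WR_PORT

[0] ALU needs rd=2 wr=1: ok; after: ALU=2 MUL=2 MEM=2 BR=1, R=6, W=3
[1] ALU needs rd=1 wr=1: ok; after: ALU=1 MUL=2 MEM=2 BR=1, R=5, W=2
[2] MUL needs rd=1 wr=1: ok; after: ALU=1 MUL=1 MEM=2 BR=1, R=4, W=1
[3] MEM needs rd=1 wr=1: WAW; after: ALU=1 MUL=1 MEM=2 BR=1, R=4, W=1
[4] ALU needs rd=2 wr=1: ok; after: ALU=0 MUL=1 MEM=2 BR=1, R=2, W=0
[5] MEM needs rd=1 wr=1: WR_PORT; after: ALU=0 MUL=1 MEM=2 BR=1, R=2, W=0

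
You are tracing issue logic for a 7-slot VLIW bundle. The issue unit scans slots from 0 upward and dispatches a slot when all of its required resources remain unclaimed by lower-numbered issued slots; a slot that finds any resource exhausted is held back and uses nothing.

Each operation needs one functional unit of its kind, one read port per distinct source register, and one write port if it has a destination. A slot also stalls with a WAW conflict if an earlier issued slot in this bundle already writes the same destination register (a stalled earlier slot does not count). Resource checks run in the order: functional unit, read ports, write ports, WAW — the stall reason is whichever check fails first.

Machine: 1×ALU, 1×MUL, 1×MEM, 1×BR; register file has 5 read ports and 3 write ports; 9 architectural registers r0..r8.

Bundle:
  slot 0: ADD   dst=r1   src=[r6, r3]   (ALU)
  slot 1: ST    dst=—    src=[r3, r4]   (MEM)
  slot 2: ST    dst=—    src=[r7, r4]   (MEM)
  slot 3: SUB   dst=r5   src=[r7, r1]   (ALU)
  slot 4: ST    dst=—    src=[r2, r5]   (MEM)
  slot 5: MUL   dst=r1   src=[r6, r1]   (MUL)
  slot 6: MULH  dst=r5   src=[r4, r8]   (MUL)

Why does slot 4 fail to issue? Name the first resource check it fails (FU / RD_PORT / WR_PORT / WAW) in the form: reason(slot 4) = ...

reason(slot 4) = FU

(0) want 1×ALU +2rd +1wr — yes → AL0|MU1|ME1|BR1|rd3|wr2
(1) want 1×MEM +2rd +0wr — yes → AL0|MU1|ME0|BR1|rd1|wr2
(2) want 1×MEM +2rd +0wr — FU → AL0|MU1|ME0|BR1|rd1|wr2
(3) want 1×ALU +2rd +1wr — FU → AL0|MU1|ME0|BR1|rd1|wr2
(4) want 1×MEM +2rd +0wr — FU → AL0|MU1|ME0|BR1|rd1|wr2
(5) want 1×MUL +2rd +1wr — RD_PORT → AL0|MU1|ME0|BR1|rd1|wr2
(6) want 1×MUL +2rd +1wr — RD_PORT → AL0|MU1|ME0|BR1|rd1|wr2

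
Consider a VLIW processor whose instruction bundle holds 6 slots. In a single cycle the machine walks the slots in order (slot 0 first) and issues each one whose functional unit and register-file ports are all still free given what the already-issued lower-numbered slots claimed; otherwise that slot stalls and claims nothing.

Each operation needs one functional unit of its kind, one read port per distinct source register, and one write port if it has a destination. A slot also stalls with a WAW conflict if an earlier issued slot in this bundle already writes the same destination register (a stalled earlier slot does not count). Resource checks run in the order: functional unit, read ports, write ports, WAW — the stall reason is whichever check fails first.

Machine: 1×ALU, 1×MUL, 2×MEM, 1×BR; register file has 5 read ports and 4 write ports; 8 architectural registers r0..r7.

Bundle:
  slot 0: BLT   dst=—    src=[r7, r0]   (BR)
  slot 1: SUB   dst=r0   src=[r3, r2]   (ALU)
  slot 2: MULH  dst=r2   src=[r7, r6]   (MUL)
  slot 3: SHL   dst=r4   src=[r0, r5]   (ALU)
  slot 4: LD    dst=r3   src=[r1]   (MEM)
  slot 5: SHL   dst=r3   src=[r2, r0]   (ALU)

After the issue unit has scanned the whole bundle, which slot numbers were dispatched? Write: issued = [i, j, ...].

  0. BR ⇒ go  {1A/1Mu/2Ld/0B | 3r 4w}
  1. ALU→r0 ⇒ go  {0A/1Mu/2Ld/0B | 1r 3w}
  2. MUL→r2 ⇒ no(RD_PORT)  {0A/1Mu/2Ld/0B | 1r 3w}
  3. ALU→r4 ⇒ no(FU)  {0A/1Mu/2Ld/0B | 1r 3w}
  4. MEM→r3 ⇒ go  {0A/1Mu/1Ld/0B | 0r 2w}
  5. ALU→r3 ⇒ no(FU)  {0A/1Mu/1Ld/0B | 0r 2w}

issued = [0, 1, 4]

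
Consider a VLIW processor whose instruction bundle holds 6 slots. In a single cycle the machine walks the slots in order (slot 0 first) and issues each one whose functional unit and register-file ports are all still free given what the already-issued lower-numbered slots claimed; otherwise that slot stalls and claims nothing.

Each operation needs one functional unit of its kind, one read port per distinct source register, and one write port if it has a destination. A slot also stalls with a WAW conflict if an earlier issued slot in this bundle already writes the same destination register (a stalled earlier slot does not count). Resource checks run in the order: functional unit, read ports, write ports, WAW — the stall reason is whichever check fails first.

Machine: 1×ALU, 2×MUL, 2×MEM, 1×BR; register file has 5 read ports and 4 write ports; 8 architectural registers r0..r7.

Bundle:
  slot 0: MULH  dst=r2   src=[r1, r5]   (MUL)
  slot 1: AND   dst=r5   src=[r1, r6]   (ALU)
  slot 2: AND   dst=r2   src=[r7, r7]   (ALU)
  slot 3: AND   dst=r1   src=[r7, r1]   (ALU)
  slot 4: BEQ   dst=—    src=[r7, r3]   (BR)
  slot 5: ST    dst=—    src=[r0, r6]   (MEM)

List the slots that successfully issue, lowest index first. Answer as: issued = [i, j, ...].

issued = [0, 1]

#0 MUL src=r1,r5 dispatched  <A:1 Mu:1 Ld:2 B:1 rd:3 wr:3>
#1 ALU src=r1,r6 dispatched  <A:0 Mu:1 Ld:2 B:1 rd:1 wr:2>
#2 ALU src=r7,r7 held:FU  <A:0 Mu:1 Ld:2 B:1 rd:1 wr:2>
#3 ALU src=r7,r1 held:FU  <A:0 Mu:1 Ld:2 B:1 rd:1 wr:2>
#4 BR src=r7,r3 held:RD_PORT  <A:0 Mu:1 Ld:2 B:1 rd:1 wr:2>
#5 MEM src=r0,r6 held:RD_PORT  <A:0 Mu:1 Ld:2 B:1 rd:1 wr:2>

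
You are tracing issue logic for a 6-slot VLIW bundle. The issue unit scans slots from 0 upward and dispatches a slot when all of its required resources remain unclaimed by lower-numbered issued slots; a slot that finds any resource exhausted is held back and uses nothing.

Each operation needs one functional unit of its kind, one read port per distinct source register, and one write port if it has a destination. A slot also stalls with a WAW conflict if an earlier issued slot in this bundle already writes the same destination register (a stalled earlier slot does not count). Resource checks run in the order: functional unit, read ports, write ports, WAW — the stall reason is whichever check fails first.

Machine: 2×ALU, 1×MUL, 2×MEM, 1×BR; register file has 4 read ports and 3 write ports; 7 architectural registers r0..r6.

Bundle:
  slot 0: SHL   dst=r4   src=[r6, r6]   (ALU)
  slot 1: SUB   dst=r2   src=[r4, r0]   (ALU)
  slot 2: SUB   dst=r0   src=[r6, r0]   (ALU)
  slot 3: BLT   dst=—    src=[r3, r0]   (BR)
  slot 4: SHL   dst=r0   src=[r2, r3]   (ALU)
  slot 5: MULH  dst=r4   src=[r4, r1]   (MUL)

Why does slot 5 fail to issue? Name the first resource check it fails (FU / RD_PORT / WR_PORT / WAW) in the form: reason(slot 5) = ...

reason(slot 5) = RD_PORT

[0] ALU needs rd=1 wr=1: ok; after: ALU=1 MUL=1 MEM=2 BR=1, R=3, W=2
[1] ALU needs rd=2 wr=1: ok; after: ALU=0 MUL=1 MEM=2 BR=1, R=1, W=1
[2] ALU needs rd=2 wr=1: FU; after: ALU=0 MUL=1 MEM=2 BR=1, R=1, W=1
[3] BR needs rd=2 wr=0: RD_PORT; after: ALU=0 MUL=1 MEM=2 BR=1, R=1, W=1
[4] ALU needs rd=2 wr=1: FU; after: ALU=0 MUL=1 MEM=2 BR=1, R=1, W=1
[5] MUL needs rd=2 wr=1: RD_PORT; after: ALU=0 MUL=1 MEM=2 BR=1, R=1, W=1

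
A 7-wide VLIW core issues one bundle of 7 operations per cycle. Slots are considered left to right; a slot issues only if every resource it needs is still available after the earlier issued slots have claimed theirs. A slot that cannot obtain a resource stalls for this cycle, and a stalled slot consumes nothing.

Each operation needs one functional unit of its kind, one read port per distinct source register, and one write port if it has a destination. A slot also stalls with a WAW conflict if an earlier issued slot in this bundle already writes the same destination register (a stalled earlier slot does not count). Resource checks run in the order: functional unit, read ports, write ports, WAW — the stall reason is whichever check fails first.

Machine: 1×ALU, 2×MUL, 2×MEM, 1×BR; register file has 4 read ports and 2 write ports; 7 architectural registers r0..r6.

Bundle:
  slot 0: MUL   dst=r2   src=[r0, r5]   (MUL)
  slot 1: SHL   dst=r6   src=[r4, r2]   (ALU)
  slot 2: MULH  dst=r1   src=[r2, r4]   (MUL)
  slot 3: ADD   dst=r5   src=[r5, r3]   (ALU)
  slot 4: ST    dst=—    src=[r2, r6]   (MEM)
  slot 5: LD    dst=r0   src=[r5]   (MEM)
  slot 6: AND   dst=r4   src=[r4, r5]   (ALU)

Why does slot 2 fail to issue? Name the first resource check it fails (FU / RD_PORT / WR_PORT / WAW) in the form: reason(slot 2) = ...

(0) want 1×MUL +2rd +1wr — yes → AL1|MU1|ME2|BR1|rd2|wr1
(1) want 1×ALU +2rd +1wr — yes → AL0|MU1|ME2|BR1|rd0|wr0
(2) want 1×MUL +2rd +1wr — RD_PORT → AL0|MU1|ME2|BR1|rd0|wr0
(3) want 1×ALU +2rd +1wr — FU → AL0|MU1|ME2|BR1|rd0|wr0
(4) want 1×MEM +2rd +0wr — RD_PORT → AL0|MU1|ME2|BR1|rd0|wr0
(5) want 1×MEM +1rd +1wr — RD_PORT → AL0|MU1|ME2|BR1|rd0|wr0
(6) want 1×ALU +2rd +1wr — FU → AL0|MU1|ME2|BR1|rd0|wr0

reason(slot 2) = RD_PORT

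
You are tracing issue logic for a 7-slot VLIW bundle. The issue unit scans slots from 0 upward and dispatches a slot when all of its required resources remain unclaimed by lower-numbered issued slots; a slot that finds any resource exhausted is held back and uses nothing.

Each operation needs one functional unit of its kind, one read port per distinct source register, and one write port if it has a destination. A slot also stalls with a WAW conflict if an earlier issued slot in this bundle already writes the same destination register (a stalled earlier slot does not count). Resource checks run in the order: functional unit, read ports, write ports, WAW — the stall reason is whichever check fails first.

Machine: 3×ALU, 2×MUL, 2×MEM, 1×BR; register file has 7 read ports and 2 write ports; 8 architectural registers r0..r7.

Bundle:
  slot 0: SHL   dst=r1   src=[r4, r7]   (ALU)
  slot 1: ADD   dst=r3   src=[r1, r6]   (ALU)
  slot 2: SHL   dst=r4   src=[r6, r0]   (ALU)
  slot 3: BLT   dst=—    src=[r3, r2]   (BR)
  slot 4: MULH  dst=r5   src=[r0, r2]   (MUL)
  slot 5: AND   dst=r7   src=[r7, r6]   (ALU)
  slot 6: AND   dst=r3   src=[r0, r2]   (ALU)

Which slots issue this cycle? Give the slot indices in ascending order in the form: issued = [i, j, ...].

slot 0 (ALU): ISSUE — free A2,Mu2,Ld2,B1 rp5 wp1
slot 1 (ALU): ISSUE — free A1,Mu2,Ld2,B1 rp3 wp0
slot 2 (ALU): stall WR_PORT — free A1,Mu2,Ld2,B1 rp3 wp0
slot 3 (BR): ISSUE — free A1,Mu2,Ld2,B0 rp1 wp0
slot 4 (MUL): stall RD_PORT — free A1,Mu2,Ld2,B0 rp1 wp0
slot 5 (ALU): stall RD_PORT — free A1,Mu2,Ld2,B0 rp1 wp0
slot 6 (ALU): stall RD_PORT — free A1,Mu2,Ld2,B0 rp1 wp0

issued = [0, 1, 3]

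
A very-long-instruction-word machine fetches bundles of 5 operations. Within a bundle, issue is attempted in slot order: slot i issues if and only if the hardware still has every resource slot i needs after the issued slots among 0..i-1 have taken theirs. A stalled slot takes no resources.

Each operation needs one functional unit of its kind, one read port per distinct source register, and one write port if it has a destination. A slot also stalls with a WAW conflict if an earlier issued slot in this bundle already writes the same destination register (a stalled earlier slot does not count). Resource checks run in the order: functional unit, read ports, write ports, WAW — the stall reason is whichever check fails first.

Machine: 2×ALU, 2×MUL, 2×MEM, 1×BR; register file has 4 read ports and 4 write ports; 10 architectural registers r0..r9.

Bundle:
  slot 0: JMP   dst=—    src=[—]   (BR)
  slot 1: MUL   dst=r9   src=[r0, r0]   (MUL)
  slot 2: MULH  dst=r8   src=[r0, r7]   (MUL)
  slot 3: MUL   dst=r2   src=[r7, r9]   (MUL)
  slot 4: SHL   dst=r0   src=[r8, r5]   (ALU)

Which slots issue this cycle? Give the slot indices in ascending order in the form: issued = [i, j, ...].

issued = [0, 1, 2]

#0 BR src=- dispatched  <A:2 Mu:2 Ld:2 B:0 rd:4 wr:4>
#1 MUL src=r0,r0 dispatched  <A:2 Mu:1 Ld:2 B:0 rd:3 wr:3>
#2 MUL src=r0,r7 dispatched  <A:2 Mu:0 Ld:2 B:0 rd:1 wr:2>
#3 MUL src=r7,r9 held:FU  <A:2 Mu:0 Ld:2 B:0 rd:1 wr:2>
#4 ALU src=r8,r5 held:RD_PORT  <A:2 Mu:0 Ld:2 B:0 rd:1 wr:2>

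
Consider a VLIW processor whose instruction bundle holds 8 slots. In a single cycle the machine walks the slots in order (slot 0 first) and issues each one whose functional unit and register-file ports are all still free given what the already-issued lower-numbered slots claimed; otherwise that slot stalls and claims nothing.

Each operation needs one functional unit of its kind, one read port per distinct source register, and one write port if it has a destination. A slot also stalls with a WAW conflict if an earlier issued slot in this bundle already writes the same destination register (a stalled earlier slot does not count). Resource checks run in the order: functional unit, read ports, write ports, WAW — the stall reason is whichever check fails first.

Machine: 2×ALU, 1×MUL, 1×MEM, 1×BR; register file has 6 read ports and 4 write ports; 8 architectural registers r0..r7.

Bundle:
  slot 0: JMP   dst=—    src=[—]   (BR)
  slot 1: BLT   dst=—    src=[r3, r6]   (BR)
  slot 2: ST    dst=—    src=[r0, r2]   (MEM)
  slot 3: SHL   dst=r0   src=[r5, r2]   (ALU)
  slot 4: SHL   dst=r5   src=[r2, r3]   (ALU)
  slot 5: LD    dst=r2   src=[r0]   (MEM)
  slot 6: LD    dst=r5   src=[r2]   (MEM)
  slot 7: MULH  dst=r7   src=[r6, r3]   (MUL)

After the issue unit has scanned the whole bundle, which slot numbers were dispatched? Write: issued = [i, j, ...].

issued = [0, 2, 3, 4]

  0. BR ⇒ go  {2A/1Mu/1Ld/0B | 6r 4w}
  1. BR ⇒ no(FU)  {2A/1Mu/1Ld/0B | 6r 4w}
  2. MEM ⇒ go  {2A/1Mu/0Ld/0B | 4r 4w}
  3. ALU→r0 ⇒ go  {1A/1Mu/0Ld/0B | 2r 3w}
  4. ALU→r5 ⇒ go  {0A/1Mu/0Ld/0B | 0r 2w}
  5. MEM→r2 ⇒ no(FU)  {0A/1Mu/0Ld/0B | 0r 2w}
  6. MEM→r5 ⇒ no(FU)  {0A/1Mu/0Ld/0B | 0r 2w}
  7. MUL→r7 ⇒ no(RD_PORT)  {0A/1Mu/0Ld/0B | 0r 2w}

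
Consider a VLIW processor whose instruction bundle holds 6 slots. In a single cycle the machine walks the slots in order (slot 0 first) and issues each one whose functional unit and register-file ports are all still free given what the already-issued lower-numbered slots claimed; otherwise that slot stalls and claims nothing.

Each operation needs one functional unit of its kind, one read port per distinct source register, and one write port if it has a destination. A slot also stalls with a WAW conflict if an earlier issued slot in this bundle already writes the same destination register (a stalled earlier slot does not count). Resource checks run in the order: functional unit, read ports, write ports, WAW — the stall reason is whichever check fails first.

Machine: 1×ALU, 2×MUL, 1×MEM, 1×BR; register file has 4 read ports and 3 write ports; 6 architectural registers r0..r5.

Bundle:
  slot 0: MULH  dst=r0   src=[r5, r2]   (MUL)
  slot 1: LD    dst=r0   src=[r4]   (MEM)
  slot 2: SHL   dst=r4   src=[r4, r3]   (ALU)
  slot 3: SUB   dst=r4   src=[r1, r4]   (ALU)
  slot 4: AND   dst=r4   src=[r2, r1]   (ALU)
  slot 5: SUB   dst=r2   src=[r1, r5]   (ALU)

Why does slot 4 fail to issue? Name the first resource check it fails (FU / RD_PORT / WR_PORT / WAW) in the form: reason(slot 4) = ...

reason(slot 4) = FU

  0. MUL→r0 ⇒ go  {1A/1Mu/1Ld/1B | 2r 2w}
  1. MEM→r0 ⇒ no(WAW)  {1A/1Mu/1Ld/1B | 2r 2w}
  2. ALU→r4 ⇒ go  {0A/1Mu/1Ld/1B | 0r 1w}
  3. ALU→r4 ⇒ no(FU)  {0A/1Mu/1Ld/1B | 0r 1w}
  4. ALU→r4 ⇒ no(FU)  {0A/1Mu/1Ld/1B | 0r 1w}
  5. ALU→r2 ⇒ no(FU)  {0A/1Mu/1Ld/1B | 0r 1w}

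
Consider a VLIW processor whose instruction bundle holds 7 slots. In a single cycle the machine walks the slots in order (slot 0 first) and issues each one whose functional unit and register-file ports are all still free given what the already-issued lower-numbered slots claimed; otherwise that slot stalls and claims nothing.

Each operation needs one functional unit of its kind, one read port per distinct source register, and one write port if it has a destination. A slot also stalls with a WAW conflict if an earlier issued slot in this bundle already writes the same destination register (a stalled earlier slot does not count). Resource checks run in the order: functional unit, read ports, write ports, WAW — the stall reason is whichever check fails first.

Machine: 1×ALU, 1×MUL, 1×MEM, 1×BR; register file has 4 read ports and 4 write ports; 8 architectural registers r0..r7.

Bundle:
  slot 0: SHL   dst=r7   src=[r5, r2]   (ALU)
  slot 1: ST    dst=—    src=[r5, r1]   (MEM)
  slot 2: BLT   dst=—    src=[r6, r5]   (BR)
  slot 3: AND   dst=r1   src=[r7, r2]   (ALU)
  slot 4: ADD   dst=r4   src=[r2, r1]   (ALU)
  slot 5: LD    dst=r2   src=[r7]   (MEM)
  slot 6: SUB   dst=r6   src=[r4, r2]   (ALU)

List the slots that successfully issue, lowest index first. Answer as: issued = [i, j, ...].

#0 ALU src=r5,r2 dispatched  <A:0 Mu:1 Ld:1 B:1 rd:2 wr:3>
#1 MEM src=r5,r1 dispatched  <A:0 Mu:1 Ld:0 B:1 rd:0 wr:3>
#2 BR src=r6,r5 held:RD_PORT  <A:0 Mu:1 Ld:0 B:1 rd:0 wr:3>
#3 ALU src=r7,r2 held:FU  <A:0 Mu:1 Ld:0 B:1 rd:0 wr:3>
#4 ALU src=r2,r1 held:FU  <A:0 Mu:1 Ld:0 B:1 rd:0 wr:3>
#5 MEM src=r7 held:FU  <A:0 Mu:1 Ld:0 B:1 rd:0 wr:3>
#6 ALU src=r4,r2 held:FU  <A:0 Mu:1 Ld:0 B:1 rd:0 wr:3>

issued = [0, 1]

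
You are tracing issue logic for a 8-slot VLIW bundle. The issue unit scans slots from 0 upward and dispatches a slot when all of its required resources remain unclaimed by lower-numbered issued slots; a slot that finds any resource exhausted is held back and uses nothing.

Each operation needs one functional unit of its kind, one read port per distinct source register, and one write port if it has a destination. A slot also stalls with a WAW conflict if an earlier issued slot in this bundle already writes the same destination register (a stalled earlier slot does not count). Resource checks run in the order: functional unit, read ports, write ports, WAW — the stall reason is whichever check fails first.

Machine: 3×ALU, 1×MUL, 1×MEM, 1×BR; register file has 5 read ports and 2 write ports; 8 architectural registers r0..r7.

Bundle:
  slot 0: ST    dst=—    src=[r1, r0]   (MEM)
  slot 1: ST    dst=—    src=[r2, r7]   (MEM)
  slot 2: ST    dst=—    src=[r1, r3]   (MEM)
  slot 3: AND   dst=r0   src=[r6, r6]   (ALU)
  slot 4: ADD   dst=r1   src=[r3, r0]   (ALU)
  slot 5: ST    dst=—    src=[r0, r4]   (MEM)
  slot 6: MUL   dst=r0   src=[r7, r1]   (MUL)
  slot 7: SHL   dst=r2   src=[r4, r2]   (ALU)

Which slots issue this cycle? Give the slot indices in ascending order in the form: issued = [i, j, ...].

issued = [0, 3, 4]

  0. MEM ⇒ go  {3A/1Mu/0Ld/1B | 3r 2w}
  1. MEM ⇒ no(FU)  {3A/1Mu/0Ld/1B | 3r 2w}
  2. MEM ⇒ no(FU)  {3A/1Mu/0Ld/1B | 3r 2w}
  3. ALU→r0 ⇒ go  {2A/1Mu/0Ld/1B | 2r 1w}
  4. ALU→r1 ⇒ go  {1A/1Mu/0Ld/1B | 0r 0w}
  5. MEM ⇒ no(FU)  {1A/1Mu/0Ld/1B | 0r 0w}
  6. MUL→r0 ⇒ no(RD_PORT)  {1A/1Mu/0Ld/1B | 0r 0w}
  7. ALU→r2 ⇒ no(RD_PORT)  {1A/1Mu/0Ld/1B | 0r 0w}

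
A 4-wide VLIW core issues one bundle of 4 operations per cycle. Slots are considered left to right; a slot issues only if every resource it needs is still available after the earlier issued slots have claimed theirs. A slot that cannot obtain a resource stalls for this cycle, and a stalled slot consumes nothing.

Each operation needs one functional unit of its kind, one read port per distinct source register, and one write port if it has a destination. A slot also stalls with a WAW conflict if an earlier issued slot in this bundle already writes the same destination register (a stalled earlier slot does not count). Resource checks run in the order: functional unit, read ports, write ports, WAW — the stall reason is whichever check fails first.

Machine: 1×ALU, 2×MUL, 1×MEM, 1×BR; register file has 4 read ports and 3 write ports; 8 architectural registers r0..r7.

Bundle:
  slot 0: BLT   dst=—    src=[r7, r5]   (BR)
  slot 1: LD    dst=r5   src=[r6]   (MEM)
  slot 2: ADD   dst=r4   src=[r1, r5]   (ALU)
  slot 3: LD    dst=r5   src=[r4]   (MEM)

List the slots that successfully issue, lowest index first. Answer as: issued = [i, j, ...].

#0 BR src=r7,r5 dispatched  <A:1 Mu:2 Ld:1 B:0 rd:2 wr:3>
#1 MEM src=r6 dispatched  <A:1 Mu:2 Ld:0 B:0 rd:1 wr:2>
#2 ALU src=r1,r5 held:RD_PORT  <A:1 Mu:2 Ld:0 B:0 rd:1 wr:2>
#3 MEM src=r4 held:FU  <A:1 Mu:2 Ld:0 B:0 rd:1 wr:2>

issued = [0, 1]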